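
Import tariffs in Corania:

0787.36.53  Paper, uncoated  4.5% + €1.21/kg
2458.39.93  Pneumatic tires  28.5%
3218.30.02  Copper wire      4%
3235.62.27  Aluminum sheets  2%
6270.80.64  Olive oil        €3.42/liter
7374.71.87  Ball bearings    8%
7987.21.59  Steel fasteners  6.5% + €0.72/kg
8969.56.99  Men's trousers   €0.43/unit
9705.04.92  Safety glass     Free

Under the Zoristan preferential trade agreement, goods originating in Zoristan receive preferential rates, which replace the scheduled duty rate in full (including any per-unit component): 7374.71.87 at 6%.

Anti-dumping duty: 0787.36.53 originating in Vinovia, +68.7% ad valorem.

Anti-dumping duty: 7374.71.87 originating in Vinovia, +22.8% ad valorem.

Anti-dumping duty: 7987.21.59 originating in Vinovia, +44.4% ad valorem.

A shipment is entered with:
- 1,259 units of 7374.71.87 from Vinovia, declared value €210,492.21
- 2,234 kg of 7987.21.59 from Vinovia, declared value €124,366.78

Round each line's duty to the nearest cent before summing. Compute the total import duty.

€129,742.77

Line 1 (7374.71.87, Vinovia, 1,259 units, €210,492.21):
Base rate for 7374.71.87 is 8%.
7374.71.87 has an FTA preferential rate, but origin Vinovia is not Zoristan; base rate stands.
Additional duty on 7374.71.87 from Vinovia: +22.8%. Applied ad valorem rate: 8% + 22.8% = 30.8%.
Duty = €210,492.21 × 30.8% = €64,831.60.
Line 2 (7987.21.59, Vinovia, 2,234 kg, €124,366.78):
Base rate for 7987.21.59 is 6.5% + €0.72/kg.
Additional duty on 7987.21.59 from Vinovia: +44.4%. Applied ad valorem rate: 6.5% + 44.4% = 50.9%.
Duty = €124,366.78 × 50.9% + 2,234 × €0.72 = €64,911.17.
Total = €64,831.60 + €64,911.17 = €129,742.77.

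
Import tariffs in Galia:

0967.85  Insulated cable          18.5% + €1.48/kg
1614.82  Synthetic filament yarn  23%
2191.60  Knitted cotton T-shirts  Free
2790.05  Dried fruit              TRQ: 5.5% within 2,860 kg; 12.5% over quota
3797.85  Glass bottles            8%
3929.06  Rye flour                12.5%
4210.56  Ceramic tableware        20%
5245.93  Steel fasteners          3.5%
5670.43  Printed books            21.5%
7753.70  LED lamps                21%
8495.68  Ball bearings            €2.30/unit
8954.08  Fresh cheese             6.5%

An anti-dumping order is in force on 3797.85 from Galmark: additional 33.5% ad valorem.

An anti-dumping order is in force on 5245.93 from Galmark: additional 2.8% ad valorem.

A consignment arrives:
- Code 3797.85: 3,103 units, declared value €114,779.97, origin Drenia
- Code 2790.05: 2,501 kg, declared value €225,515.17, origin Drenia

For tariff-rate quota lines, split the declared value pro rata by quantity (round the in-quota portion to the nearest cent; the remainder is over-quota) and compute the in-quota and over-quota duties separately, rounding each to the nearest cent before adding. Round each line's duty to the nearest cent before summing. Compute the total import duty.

€21,585.73

Line 1 (3797.85, Drenia, 3,103 units, €114,779.97):
Base rate for 3797.85 is 8%.
The additional-duty order on 3797.85 targets Galmark, not Drenia; it does not apply.
Duty = €114,779.97 × 8% = €9,182.40.
Line 2 (2790.05, Drenia, 2,501 kg, €225,515.17):
Code 2790.05 is under a tariff-rate quota (threshold 2,860 kg). Quantity 2,501 kg is within the quota, so the in-quota rate 5.5% applies to the full value.
Duty = €225,515.17 × 5.5% = €12,403.33.
Total = €9,182.40 + €12,403.33 = €21,585.73.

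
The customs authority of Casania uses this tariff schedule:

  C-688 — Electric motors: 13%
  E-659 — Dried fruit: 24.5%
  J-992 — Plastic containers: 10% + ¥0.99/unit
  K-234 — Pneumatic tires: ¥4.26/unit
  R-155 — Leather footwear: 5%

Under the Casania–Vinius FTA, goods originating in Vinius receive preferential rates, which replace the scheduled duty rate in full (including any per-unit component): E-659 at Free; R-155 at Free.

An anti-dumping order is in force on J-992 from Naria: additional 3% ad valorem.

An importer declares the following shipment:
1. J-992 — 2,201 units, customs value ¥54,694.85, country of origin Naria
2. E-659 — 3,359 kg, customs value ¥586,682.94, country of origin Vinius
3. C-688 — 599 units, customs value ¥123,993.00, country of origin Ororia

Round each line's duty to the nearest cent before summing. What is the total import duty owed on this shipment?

¥25,408.41

Line 1 (J-992, Naria, 2,201 units, ¥54,694.85):
Base rate for J-992 is 10% + ¥0.99/unit.
Additional duty on J-992 from Naria: +3%. Applied ad valorem rate: 10% + 3% = 13%.
Duty = ¥54,694.85 × 13% + 2,201 × ¥0.99 = ¥9,289.32.
Line 2 (E-659, Vinius, 3,359 kg, ¥586,682.94):
Base rate for E-659 is 24.5%.
Origin Vinius qualifies under the Casania–Vinius agreement and E-659 is covered: preferential rate Free applies instead.
Duty = ¥586,682.94 × 0% = ¥0.00.
Line 3 (C-688, Ororia, 599 units, ¥123,993.00):
Base rate for C-688 is 13%.
Duty = ¥123,993.00 × 13% = ¥16,119.09.
Total = ¥9,289.32 + ¥0.00 + ¥16,119.09 = ¥25,408.41.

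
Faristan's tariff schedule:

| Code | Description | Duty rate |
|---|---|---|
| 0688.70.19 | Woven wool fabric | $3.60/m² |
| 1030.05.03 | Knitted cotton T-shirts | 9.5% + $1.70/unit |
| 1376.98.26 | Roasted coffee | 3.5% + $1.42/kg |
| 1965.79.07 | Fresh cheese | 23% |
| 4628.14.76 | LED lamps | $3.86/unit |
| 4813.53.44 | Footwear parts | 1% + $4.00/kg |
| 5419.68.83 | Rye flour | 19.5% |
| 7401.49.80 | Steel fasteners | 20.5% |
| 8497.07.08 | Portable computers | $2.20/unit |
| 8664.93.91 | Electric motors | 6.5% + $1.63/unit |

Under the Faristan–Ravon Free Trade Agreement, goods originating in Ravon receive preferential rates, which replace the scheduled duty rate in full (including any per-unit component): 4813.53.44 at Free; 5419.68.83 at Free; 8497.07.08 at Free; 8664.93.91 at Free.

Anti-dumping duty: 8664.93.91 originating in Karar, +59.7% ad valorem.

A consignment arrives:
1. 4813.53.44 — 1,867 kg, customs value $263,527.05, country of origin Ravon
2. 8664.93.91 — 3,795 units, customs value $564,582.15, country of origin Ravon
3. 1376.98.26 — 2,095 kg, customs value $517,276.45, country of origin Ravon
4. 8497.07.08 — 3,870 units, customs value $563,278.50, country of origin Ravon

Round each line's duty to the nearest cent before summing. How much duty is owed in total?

Line 1 (4813.53.44, Ravon, 1,867 kg, $263,527.05):
Base rate for 4813.53.44 is 1% + $4.00/kg.
Origin Ravon qualifies under the Faristan–Ravon agreement and 4813.53.44 is covered: preferential rate Free applies instead.
Duty = $263,527.05 × 0% = $0.00.
Line 2 (8664.93.91, Ravon, 3,795 units, $564,582.15):
Base rate for 8664.93.91 is 6.5% + $1.63/unit.
Origin Ravon qualifies under the Faristan–Ravon agreement and 8664.93.91 is covered: preferential rate Free applies instead.
The additional-duty order on 8664.93.91 targets Karar, not Ravon; it does not apply.
Duty = $564,582.15 × 0% = $0.00.
Line 3 (1376.98.26, Ravon, 2,095 kg, $517,276.45):
Base rate for 1376.98.26 is 3.5% + $1.42/kg.
Origin Ravon is the FTA partner but 1376.98.26 is not on the preference list; base rate stands.
Duty = $517,276.45 × 3.5% + 2,095 × $1.42 = $21,079.58.
Line 4 (8497.07.08, Ravon, 3,870 units, $563,278.50):
Base rate for 8497.07.08 is $2.20/unit.
Origin Ravon qualifies under the Faristan–Ravon agreement and 8497.07.08 is covered: preferential rate Free applies instead.
Duty = $563,278.50 × 0% = $0.00.
Total = $0.00 + $0.00 + $21,079.58 + $0.00 = $21,079.58.

$21,079.58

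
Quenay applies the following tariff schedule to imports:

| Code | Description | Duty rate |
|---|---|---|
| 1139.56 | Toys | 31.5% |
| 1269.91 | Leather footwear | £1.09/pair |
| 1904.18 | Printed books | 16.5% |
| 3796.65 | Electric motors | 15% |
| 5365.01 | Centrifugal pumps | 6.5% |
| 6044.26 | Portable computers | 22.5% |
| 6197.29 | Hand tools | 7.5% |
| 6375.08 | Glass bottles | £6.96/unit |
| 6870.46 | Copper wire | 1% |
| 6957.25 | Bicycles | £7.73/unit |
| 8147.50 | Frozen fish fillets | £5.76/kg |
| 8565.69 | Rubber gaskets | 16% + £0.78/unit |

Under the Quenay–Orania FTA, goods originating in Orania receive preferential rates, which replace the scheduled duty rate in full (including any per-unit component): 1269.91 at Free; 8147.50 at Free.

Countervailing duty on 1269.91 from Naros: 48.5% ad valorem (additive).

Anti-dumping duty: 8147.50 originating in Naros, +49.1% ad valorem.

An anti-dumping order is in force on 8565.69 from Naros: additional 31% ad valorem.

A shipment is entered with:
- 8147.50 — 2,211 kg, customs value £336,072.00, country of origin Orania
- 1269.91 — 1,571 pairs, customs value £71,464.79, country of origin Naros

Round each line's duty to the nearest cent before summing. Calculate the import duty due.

Line 1 (8147.50, Orania, 2,211 kg, £336,072.00):
Base rate for 8147.50 is £5.76/kg.
Origin Orania qualifies under the Quenay–Orania agreement and 8147.50 is covered: preferential rate Free applies instead.
The additional-duty order on 8147.50 targets Naros, not Orania; it does not apply.
Duty = £336,072.00 × 0% = £0.00.
Line 2 (1269.91, Naros, 1,571 pairs, £71,464.79):
Base rate for 1269.91 is £1.09/pair.
1269.91 has an FTA preferential rate, but origin Naros is not Orania; base rate stands.
Additional duty on 1269.91 from Naros: +48.5% ad valorem. Applied ad valorem rate = 48.5%.
Duty = £71,464.79 × 48.5% + 1,571 × £1.09 = £36,372.81.
Total = £0.00 + £36,372.81 = £36,372.81.

£36,372.81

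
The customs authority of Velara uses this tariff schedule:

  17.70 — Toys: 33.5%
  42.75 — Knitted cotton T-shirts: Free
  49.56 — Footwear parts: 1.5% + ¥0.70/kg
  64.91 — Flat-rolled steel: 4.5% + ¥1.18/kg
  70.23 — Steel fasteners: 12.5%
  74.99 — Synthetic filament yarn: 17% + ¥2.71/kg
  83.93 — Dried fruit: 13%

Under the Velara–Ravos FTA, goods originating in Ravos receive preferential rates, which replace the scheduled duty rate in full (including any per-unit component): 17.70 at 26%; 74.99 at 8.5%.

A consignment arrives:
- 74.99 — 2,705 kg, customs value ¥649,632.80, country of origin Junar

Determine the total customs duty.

Line 1 (74.99, Junar, 2,705 kg, ¥649,632.80):
Base rate for 74.99 is 17% + ¥2.71/kg.
74.99 has an FTA preferential rate, but origin Junar is not Ravos; base rate stands.
Duty = ¥649,632.80 × 17% + 2,705 × ¥2.71 = ¥117,768.13.

¥117,768.13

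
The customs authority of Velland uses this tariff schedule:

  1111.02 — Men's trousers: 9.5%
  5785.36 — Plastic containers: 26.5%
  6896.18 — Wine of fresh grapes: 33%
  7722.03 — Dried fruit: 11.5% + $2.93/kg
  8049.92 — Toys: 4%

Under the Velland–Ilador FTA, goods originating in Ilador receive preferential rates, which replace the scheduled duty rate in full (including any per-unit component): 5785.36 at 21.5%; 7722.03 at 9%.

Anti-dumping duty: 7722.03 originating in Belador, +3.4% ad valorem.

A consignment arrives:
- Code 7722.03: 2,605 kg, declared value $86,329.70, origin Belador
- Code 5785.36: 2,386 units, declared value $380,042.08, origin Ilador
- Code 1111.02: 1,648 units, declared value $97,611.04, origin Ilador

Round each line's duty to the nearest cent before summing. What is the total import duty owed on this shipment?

Line 1 (7722.03, Belador, 2,605 kg, $86,329.70):
Base rate for 7722.03 is 11.5% + $2.93/kg.
7722.03 has an FTA preferential rate, but origin Belador is not Ilador; base rate stands.
Additional duty on 7722.03 from Belador: +3.4%. Applied ad valorem rate: 11.5% + 3.4% = 14.9%.
Duty = $86,329.70 × 14.9% + 2,605 × $2.93 = $20,495.78.
Line 2 (5785.36, Ilador, 2,386 units, $380,042.08):
Base rate for 5785.36 is 26.5%.
Origin Ilador qualifies under the Velland–Ilador agreement and 5785.36 is covered: preferential rate 21.5% applies instead.
Duty = $380,042.08 × 21.5% = $81,709.05.
Line 3 (1111.02, Ilador, 1,648 units, $97,611.04):
Base rate for 1111.02 is 9.5%.
Origin Ilador is the FTA partner but 1111.02 is not on the preference list; base rate stands.
Duty = $97,611.04 × 9.5% = $9,273.05.
Total = $20,495.78 + $81,709.05 + $9,273.05 = $111,477.88.

$111,477.88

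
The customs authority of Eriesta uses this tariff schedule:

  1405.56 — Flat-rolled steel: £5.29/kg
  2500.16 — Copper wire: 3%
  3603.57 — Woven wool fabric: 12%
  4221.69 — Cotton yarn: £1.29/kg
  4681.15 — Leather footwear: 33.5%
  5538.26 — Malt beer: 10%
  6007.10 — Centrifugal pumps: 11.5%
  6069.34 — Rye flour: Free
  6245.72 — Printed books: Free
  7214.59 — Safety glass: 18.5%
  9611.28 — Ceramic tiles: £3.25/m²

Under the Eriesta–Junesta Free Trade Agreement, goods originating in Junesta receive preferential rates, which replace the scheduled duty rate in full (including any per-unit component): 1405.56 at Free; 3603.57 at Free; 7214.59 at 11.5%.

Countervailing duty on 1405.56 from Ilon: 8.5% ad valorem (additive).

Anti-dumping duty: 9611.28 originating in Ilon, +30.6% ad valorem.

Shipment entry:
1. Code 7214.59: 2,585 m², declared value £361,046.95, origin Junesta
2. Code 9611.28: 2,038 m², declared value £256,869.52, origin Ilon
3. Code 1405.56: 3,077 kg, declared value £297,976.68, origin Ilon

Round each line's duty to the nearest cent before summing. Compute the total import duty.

Line 1 (7214.59, Junesta, 2,585 m², £361,046.95):
Base rate for 7214.59 is 18.5%.
Origin Junesta qualifies under the Eriesta–Junesta agreement and 7214.59 is covered: preferential rate 11.5% applies instead.
Duty = £361,046.95 × 11.5% = £41,520.40.
Line 2 (9611.28, Ilon, 2,038 m², £256,869.52):
Base rate for 9611.28 is £3.25/m².
Additional duty on 9611.28 from Ilon: +30.6% ad valorem. Applied ad valorem rate = 30.6%.
Duty = £256,869.52 × 30.6% + 2,038 × £3.25 = £85,225.57.
Line 3 (1405.56, Ilon, 3,077 kg, £297,976.68):
Base rate for 1405.56 is £5.29/kg.
1405.56 has an FTA preferential rate, but origin Ilon is not Junesta; base rate stands.
Additional duty on 1405.56 from Ilon: +8.5% ad valorem. Applied ad valorem rate = 8.5%.
Duty = £297,976.68 × 8.5% + 3,077 × £5.29 = £41,605.35.
Total = £41,520.40 + £85,225.57 + £41,605.35 = £168,351.32.

£168,351.32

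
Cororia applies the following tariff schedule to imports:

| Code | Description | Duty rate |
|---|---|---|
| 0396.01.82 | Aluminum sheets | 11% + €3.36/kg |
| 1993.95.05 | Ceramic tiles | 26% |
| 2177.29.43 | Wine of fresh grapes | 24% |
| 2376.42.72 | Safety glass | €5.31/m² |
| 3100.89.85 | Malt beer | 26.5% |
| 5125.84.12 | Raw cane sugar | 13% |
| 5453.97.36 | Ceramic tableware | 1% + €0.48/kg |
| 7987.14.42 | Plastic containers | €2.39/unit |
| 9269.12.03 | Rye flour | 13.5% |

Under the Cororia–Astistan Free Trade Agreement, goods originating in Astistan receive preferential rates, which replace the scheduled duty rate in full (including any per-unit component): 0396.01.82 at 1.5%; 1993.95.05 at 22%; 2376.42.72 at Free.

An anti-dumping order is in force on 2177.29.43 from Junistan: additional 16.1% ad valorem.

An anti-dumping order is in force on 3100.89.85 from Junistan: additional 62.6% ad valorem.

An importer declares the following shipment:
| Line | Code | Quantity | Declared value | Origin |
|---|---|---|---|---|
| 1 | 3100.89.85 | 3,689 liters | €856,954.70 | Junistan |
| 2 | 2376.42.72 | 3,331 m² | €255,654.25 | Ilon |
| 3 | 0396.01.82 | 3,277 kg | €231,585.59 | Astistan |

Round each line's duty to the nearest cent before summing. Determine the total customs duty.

Line 1 (3100.89.85, Junistan, 3,689 liters, €856,954.70):
Base rate for 3100.89.85 is 26.5%.
Additional duty on 3100.89.85 from Junistan: +62.6%. Applied ad valorem rate: 26.5% + 62.6% = 89.1%.
Duty = €856,954.70 × 89.1% = €763,546.64.
Line 2 (2376.42.72, Ilon, 3,331 m², €255,654.25):
Base rate for 2376.42.72 is €5.31/m².
2376.42.72 has an FTA preferential rate, but origin Ilon is not Astistan; base rate stands.
Duty = 3,331 × €5.31 = €17,687.61.
Line 3 (0396.01.82, Astistan, 3,277 kg, €231,585.59):
Base rate for 0396.01.82 is 11% + €3.36/kg.
Origin Astistan qualifies under the Cororia–Astistan agreement and 0396.01.82 is covered: preferential rate 1.5% applies instead.
Duty = €231,585.59 × 1.5% = €3,473.78.
Total = €763,546.64 + €17,687.61 + €3,473.78 = €784,708.03.

€784,708.03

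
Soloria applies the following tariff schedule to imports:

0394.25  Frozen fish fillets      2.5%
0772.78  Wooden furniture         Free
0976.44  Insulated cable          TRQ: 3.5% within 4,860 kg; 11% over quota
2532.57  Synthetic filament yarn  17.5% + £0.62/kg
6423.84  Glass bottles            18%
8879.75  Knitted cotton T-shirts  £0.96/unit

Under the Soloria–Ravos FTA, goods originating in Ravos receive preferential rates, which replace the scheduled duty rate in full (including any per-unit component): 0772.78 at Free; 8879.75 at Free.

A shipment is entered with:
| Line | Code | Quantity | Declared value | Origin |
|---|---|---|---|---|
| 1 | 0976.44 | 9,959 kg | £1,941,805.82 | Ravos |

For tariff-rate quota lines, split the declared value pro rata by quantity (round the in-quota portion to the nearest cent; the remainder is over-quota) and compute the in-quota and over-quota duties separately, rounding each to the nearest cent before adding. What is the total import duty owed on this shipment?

Line 1 (0976.44, Ravos, 9,959 kg, £1,941,805.82):
Code 0976.44 is under a tariff-rate quota (threshold 4,860 kg). In-quota: 4,860 kg at 3.5%; over-quota: 5,099 kg at 11%.
Pro-rata value split: in-quota = £1,941,805.82 × 4,860/9,959 = £947,602.80; over-quota = £1,941,805.82 − £947,602.80 = £994,203.02.
In-quota duty = £947,602.80 × 3.5% = £33,166.10. Over-quota duty = £994,203.02 × 11% = £109,362.33.
Line duty = £33,166.10 + £109,362.33 = £142,528.43.

£142,528.43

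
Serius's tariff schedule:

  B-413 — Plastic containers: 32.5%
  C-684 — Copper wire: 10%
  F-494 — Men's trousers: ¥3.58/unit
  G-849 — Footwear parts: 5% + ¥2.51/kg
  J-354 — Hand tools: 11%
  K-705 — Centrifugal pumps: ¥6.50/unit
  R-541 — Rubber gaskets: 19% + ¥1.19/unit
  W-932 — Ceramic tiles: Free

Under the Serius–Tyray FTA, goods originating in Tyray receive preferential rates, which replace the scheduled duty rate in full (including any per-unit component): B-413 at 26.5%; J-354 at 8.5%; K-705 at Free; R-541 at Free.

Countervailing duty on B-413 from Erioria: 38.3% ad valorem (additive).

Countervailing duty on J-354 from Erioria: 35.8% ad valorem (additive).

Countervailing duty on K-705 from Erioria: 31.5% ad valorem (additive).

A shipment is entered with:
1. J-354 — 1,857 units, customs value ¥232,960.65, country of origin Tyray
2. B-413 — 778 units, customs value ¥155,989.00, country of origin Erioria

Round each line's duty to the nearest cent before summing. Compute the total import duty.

Line 1 (J-354, Tyray, 1,857 units, ¥232,960.65):
Base rate for J-354 is 11%.
Origin Tyray qualifies under the Serius–Tyray agreement and J-354 is covered: preferential rate 8.5% applies instead.
The additional-duty order on J-354 targets Erioria, not Tyray; it does not apply.
Duty = ¥232,960.65 × 8.5% = ¥19,801.66.
Line 2 (B-413, Erioria, 778 units, ¥155,989.00):
Base rate for B-413 is 32.5%.
B-413 has an FTA preferential rate, but origin Erioria is not Tyray; base rate stands.
Additional duty on B-413 from Erioria: +38.3%. Applied ad valorem rate: 32.5% + 38.3% = 70.8%.
Duty = ¥155,989.00 × 70.8% = ¥110,440.21.
Total = ¥19,801.66 + ¥110,440.21 = ¥130,241.87.

¥130,241.87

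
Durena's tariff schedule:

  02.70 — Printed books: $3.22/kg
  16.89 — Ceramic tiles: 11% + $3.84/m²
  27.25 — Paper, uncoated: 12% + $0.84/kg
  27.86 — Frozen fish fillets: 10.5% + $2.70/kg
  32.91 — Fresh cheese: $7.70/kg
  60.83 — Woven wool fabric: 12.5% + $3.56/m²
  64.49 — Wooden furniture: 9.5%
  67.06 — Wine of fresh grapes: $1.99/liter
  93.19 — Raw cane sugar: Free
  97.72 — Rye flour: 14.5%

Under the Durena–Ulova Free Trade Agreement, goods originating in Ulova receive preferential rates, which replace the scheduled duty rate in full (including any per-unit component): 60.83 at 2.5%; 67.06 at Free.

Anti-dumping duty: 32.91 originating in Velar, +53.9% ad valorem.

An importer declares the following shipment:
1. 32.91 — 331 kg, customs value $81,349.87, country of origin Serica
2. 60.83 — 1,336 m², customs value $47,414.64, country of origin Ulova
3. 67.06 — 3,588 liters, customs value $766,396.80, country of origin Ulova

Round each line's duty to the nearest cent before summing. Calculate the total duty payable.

Line 1 (32.91, Serica, 331 kg, $81,349.87):
Base rate for 32.91 is $7.70/kg.
The additional-duty order on 32.91 targets Velar, not Serica; it does not apply.
Duty = 331 × $7.70 = $2,548.70.
Line 2 (60.83, Ulova, 1,336 m², $47,414.64):
Base rate for 60.83 is 12.5% + $3.56/m².
Origin Ulova qualifies under the Durena–Ulova agreement and 60.83 is covered: preferential rate 2.5% applies instead.
Duty = $47,414.64 × 2.5% = $1,185.37.
Line 3 (67.06, Ulova, 3,588 liters, $766,396.80):
Base rate for 67.06 is $1.99/liter.
Origin Ulova qualifies under the Durena–Ulova agreement and 67.06 is covered: preferential rate Free applies instead.
Duty = $766,396.80 × 0% = $0.00.
Total = $2,548.70 + $1,185.37 + $0.00 = $3,734.07.

$3,734.07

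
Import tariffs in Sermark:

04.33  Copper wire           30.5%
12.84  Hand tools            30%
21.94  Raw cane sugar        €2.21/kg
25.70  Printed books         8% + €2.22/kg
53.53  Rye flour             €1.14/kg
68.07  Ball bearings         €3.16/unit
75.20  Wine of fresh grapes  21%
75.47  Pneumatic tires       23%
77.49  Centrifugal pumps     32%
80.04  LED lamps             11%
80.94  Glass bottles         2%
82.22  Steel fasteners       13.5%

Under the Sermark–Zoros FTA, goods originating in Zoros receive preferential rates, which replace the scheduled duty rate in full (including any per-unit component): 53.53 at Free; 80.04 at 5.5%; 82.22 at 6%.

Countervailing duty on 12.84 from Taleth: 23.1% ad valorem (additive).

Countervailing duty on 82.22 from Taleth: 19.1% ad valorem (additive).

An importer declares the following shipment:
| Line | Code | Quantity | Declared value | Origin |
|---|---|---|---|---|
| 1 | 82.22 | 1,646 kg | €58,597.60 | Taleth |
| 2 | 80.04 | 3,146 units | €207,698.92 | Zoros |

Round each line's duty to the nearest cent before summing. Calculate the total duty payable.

€30,526.26

Line 1 (82.22, Taleth, 1,646 kg, €58,597.60):
Base rate for 82.22 is 13.5%.
82.22 has an FTA preferential rate, but origin Taleth is not Zoros; base rate stands.
Additional duty on 82.22 from Taleth: +19.1%. Applied ad valorem rate: 13.5% + 19.1% = 32.6%.
Duty = €58,597.60 × 32.6% = €19,102.82.
Line 2 (80.04, Zoros, 3,146 units, €207,698.92):
Base rate for 80.04 is 11%.
Origin Zoros qualifies under the Sermark–Zoros agreement and 80.04 is covered: preferential rate 5.5% applies instead.
Duty = €207,698.92 × 5.5% = €11,423.44.
Total = €19,102.82 + €11,423.44 = €30,526.26.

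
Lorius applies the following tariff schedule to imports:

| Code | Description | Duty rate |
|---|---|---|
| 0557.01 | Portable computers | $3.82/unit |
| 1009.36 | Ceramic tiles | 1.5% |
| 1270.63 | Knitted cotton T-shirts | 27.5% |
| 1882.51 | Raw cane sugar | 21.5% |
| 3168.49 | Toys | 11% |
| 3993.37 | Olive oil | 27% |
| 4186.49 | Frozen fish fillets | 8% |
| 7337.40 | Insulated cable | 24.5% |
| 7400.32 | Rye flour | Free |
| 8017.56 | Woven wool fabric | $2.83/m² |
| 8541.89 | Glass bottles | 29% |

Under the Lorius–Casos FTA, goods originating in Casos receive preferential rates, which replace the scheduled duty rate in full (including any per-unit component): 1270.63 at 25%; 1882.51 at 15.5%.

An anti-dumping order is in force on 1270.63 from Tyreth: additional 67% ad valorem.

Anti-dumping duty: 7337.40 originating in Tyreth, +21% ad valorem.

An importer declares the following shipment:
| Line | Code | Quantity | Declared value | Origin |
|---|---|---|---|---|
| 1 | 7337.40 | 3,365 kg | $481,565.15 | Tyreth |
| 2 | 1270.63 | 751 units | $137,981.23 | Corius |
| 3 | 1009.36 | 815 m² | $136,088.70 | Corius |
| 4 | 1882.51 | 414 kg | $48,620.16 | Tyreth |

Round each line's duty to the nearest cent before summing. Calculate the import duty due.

$269,551.64

Line 1 (7337.40, Tyreth, 3,365 kg, $481,565.15):
Base rate for 7337.40 is 24.5%.
Additional duty on 7337.40 from Tyreth: +21%. Applied ad valorem rate: 24.5% + 21% = 45.5%.
Duty = $481,565.15 × 45.5% = $219,112.14.
Line 2 (1270.63, Corius, 751 units, $137,981.23):
Base rate for 1270.63 is 27.5%.
1270.63 has an FTA preferential rate, but origin Corius is not Casos; base rate stands.
The additional-duty order on 1270.63 targets Tyreth, not Corius; it does not apply.
Duty = $137,981.23 × 27.5% = $37,944.84.
Line 3 (1009.36, Corius, 815 m², $136,088.70):
Base rate for 1009.36 is 1.5%.
Duty = $136,088.70 × 1.5% = $2,041.33.
Line 4 (1882.51, Tyreth, 414 kg, $48,620.16):
Base rate for 1882.51 is 21.5%.
1882.51 has an FTA preferential rate, but origin Tyreth is not Casos; base rate stands.
Duty = $48,620.16 × 21.5% = $10,453.33.
Total = $219,112.14 + $37,944.84 + $2,041.33 + $10,453.33 = $269,551.64.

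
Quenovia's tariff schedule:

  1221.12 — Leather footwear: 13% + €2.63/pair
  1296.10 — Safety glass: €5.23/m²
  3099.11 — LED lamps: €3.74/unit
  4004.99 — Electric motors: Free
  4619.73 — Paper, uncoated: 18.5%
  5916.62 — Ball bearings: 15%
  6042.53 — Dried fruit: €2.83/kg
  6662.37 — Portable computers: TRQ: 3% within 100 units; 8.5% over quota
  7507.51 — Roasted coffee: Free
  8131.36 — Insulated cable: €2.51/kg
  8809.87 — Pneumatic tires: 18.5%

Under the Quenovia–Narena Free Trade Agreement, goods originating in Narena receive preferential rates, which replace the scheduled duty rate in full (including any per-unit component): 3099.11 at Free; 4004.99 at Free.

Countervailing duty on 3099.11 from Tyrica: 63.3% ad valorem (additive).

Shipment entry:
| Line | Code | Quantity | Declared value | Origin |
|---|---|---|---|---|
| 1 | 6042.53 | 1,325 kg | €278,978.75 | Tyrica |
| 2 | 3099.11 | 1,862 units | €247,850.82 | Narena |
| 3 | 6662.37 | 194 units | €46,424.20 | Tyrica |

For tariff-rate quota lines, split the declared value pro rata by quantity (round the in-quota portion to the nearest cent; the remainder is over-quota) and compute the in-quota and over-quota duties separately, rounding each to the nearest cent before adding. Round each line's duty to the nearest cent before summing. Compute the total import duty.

€6,379.66

Line 1 (6042.53, Tyrica, 1,325 kg, €278,978.75):
Base rate for 6042.53 is €2.83/kg.
Duty = 1,325 × €2.83 = €3,749.75.
Line 2 (3099.11, Narena, 1,862 units, €247,850.82):
Base rate for 3099.11 is €3.74/unit.
Origin Narena qualifies under the Quenovia–Narena agreement and 3099.11 is covered: preferential rate Free applies instead.
The additional-duty order on 3099.11 targets Tyrica, not Narena; it does not apply.
Duty = €247,850.82 × 0% = €0.00.
Line 3 (6662.37, Tyrica, 194 units, €46,424.20):
Code 6662.37 is under a tariff-rate quota (threshold 100 units). In-quota: 100 units at 3%; over-quota: 94 units at 8.5%.
Pro-rata value split: in-quota = €46,424.20 × 100/194 = €23,930.00; over-quota = €46,424.20 − €23,930.00 = €22,494.20.
In-quota duty = €23,930.00 × 3% = €717.90. Over-quota duty = €22,494.20 × 8.5% = €1,912.01.
Line duty = €717.90 + €1,912.01 = €2,629.91.
Total = €3,749.75 + €0.00 + €2,629.91 = €6,379.66.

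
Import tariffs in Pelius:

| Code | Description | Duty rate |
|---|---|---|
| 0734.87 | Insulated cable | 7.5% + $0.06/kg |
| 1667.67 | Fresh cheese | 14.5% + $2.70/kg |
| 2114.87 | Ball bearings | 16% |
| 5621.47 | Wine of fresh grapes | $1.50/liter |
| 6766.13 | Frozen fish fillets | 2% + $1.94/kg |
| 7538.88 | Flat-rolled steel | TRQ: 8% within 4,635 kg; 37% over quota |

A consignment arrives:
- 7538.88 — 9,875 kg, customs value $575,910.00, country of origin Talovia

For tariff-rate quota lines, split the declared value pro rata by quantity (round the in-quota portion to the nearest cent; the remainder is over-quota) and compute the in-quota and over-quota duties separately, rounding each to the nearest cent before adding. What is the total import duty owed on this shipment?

Line 1 (7538.88, Talovia, 9,875 kg, $575,910.00):
Code 7538.88 is under a tariff-rate quota (threshold 4,635 kg). In-quota: 4,635 kg at 8%; over-quota: 5,240 kg at 37%.
Pro-rata value split: in-quota = $575,910.00 × 4,635/9,875 = $270,313.20; over-quota = $575,910.00 − $270,313.20 = $305,596.80.
In-quota duty = $270,313.20 × 8% = $21,625.06. Over-quota duty = $305,596.80 × 37% = $113,070.82.
Line duty = $21,625.06 + $113,070.82 = $134,695.88.

$134,695.88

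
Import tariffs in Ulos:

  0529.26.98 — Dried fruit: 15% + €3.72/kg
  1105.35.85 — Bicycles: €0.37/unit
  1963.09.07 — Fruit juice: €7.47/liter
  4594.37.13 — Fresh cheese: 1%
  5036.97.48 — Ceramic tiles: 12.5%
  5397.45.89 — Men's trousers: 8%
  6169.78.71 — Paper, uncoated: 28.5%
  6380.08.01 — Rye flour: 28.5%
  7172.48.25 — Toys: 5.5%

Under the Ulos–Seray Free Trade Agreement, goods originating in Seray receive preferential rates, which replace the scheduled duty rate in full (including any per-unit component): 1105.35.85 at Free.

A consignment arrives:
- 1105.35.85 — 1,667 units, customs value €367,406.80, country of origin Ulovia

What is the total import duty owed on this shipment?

Line 1 (1105.35.85, Ulovia, 1,667 units, €367,406.80):
Base rate for 1105.35.85 is €0.37/unit.
1105.35.85 has an FTA preferential rate, but origin Ulovia is not Seray; base rate stands.
Duty = 1,667 × €0.37 = €616.79.

€616.79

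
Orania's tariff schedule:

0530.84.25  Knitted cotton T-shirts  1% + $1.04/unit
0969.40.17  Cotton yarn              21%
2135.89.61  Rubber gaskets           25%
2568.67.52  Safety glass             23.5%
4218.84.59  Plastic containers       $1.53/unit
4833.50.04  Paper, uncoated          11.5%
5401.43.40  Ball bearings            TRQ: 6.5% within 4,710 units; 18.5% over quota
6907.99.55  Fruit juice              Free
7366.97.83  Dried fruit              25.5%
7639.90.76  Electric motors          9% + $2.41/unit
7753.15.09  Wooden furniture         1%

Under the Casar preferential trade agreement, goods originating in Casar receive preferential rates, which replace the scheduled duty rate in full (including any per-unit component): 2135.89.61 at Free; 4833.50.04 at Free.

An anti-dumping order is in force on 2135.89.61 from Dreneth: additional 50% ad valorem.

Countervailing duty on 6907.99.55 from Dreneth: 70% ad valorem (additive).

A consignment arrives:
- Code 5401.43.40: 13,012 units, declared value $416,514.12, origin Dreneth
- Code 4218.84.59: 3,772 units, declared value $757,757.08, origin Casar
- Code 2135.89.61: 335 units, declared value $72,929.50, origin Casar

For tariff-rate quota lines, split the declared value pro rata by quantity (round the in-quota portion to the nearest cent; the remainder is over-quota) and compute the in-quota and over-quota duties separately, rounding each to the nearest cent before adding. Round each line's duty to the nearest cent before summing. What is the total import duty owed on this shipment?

$64,734.22

Line 1 (5401.43.40, Dreneth, 13,012 units, $416,514.12):
Code 5401.43.40 is under a tariff-rate quota (threshold 4,710 units). In-quota: 4,710 units at 6.5%; over-quota: 8,302 units at 18.5%.
Pro-rata value split: in-quota = $416,514.12 × 4,710/13,012 = $150,767.10; over-quota = $416,514.12 − $150,767.10 = $265,747.02.
In-quota duty = $150,767.10 × 6.5% = $9,799.86. Over-quota duty = $265,747.02 × 18.5% = $49,163.20.
Line duty = $9,799.86 + $49,163.20 = $58,963.06.
Line 2 (4218.84.59, Casar, 3,772 units, $757,757.08):
Base rate for 4218.84.59 is $1.53/unit.
Origin Casar is the FTA partner but 4218.84.59 is not on the preference list; base rate stands.
Duty = 3,772 × $1.53 = $5,771.16.
Line 3 (2135.89.61, Casar, 335 units, $72,929.50):
Base rate for 2135.89.61 is 25%.
Origin Casar qualifies under the Orania–Casar agreement and 2135.89.61 is covered: preferential rate Free applies instead.
The additional-duty order on 2135.89.61 targets Dreneth, not Casar; it does not apply.
Duty = $72,929.50 × 0% = $0.00.
Total = $58,963.06 + $5,771.16 + $0.00 = $64,734.22.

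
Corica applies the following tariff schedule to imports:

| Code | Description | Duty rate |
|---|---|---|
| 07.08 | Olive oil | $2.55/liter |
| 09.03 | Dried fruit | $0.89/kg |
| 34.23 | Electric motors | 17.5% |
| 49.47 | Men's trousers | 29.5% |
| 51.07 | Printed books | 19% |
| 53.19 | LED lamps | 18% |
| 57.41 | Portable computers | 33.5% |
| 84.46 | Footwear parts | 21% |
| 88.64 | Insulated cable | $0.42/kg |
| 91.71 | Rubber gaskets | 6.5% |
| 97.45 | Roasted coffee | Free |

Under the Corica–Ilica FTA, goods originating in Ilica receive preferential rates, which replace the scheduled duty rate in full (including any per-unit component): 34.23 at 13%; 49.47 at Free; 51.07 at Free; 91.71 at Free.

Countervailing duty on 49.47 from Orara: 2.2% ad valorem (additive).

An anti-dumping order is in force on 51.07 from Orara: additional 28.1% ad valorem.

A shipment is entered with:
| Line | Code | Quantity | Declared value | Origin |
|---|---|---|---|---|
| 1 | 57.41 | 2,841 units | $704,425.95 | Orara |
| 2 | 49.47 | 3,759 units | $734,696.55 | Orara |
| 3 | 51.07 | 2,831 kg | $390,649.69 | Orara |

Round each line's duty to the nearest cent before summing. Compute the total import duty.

$652,877.50

Line 1 (57.41, Orara, 2,841 units, $704,425.95):
Base rate for 57.41 is 33.5%.
Duty = $704,425.95 × 33.5% = $235,982.69.
Line 2 (49.47, Orara, 3,759 units, $734,696.55):
Base rate for 49.47 is 29.5%.
49.47 has an FTA preferential rate, but origin Orara is not Ilica; base rate stands.
Additional duty on 49.47 from Orara: +2.2%. Applied ad valorem rate: 29.5% + 2.2% = 31.7%.
Duty = $734,696.55 × 31.7% = $232,898.81.
Line 3 (51.07, Orara, 2,831 kg, $390,649.69):
Base rate for 51.07 is 19%.
51.07 has an FTA preferential rate, but origin Orara is not Ilica; base rate stands.
Additional duty on 51.07 from Orara: +28.1%. Applied ad valorem rate: 19% + 28.1% = 47.1%.
Duty = $390,649.69 × 47.1% = $183,996.00.
Total = $235,982.69 + $232,898.81 + $183,996.00 = $652,877.50.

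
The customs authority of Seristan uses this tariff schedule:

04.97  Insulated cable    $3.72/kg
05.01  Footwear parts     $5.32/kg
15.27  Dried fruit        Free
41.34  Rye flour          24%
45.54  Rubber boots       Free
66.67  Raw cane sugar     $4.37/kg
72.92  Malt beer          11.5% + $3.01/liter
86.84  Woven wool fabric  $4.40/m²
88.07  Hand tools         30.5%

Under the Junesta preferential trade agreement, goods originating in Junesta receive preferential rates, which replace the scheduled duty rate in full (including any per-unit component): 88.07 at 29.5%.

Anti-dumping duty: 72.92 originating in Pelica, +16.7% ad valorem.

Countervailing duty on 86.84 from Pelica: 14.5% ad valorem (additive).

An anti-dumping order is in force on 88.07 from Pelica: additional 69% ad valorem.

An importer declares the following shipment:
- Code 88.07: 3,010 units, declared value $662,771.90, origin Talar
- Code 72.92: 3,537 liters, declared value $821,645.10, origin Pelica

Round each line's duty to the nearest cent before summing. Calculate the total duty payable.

$444,495.72

Line 1 (88.07, Talar, 3,010 units, $662,771.90):
Base rate for 88.07 is 30.5%.
88.07 has an FTA preferential rate, but origin Talar is not Junesta; base rate stands.
The additional-duty order on 88.07 targets Pelica, not Talar; it does not apply.
Duty = $662,771.90 × 30.5% = $202,145.43.
Line 2 (72.92, Pelica, 3,537 liters, $821,645.10):
Base rate for 72.92 is 11.5% + $3.01/liter.
Additional duty on 72.92 from Pelica: +16.7%. Applied ad valorem rate: 11.5% + 16.7% = 28.2%.
Duty = $821,645.10 × 28.2% + 3,537 × $3.01 = $242,350.29.
Total = $202,145.43 + $242,350.29 = $444,495.72.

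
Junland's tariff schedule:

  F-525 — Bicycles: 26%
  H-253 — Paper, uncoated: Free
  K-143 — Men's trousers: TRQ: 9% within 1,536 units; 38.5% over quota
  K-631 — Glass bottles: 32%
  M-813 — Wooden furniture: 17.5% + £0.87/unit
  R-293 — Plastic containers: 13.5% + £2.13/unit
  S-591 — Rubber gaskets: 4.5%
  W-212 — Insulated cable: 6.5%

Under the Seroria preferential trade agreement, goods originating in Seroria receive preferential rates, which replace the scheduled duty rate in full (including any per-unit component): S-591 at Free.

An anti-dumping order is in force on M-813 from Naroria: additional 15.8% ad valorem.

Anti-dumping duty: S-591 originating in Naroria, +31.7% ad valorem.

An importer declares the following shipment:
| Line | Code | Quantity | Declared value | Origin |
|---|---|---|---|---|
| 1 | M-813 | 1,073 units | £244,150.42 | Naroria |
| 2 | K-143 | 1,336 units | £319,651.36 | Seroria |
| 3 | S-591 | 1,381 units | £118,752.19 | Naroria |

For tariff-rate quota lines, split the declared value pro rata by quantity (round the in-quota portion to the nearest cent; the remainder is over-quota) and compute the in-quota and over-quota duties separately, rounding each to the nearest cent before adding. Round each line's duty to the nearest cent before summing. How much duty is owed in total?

£153,992.51

Line 1 (M-813, Naroria, 1,073 units, £244,150.42):
Base rate for M-813 is 17.5% + £0.87/unit.
Additional duty on M-813 from Naroria: +15.8%. Applied ad valorem rate: 17.5% + 15.8% = 33.3%.
Duty = £244,150.42 × 33.3% + 1,073 × £0.87 = £82,235.60.
Line 2 (K-143, Seroria, 1,336 units, £319,651.36):
Code K-143 is under a tariff-rate quota (threshold 1,536 units). Quantity 1,336 units is within the quota, so the in-quota rate 9% applies to the full value.
Duty = £319,651.36 × 9% = £28,768.62.
Line 3 (S-591, Naroria, 1,381 units, £118,752.19):
Base rate for S-591 is 4.5%.
S-591 has an FTA preferential rate, but origin Naroria is not Seroria; base rate stands.
Additional duty on S-591 from Naroria: +31.7%. Applied ad valorem rate: 4.5% + 31.7% = 36.2%.
Duty = £118,752.19 × 36.2% = £42,988.29.
Total = £82,235.60 + £28,768.62 + £42,988.29 = £153,992.51.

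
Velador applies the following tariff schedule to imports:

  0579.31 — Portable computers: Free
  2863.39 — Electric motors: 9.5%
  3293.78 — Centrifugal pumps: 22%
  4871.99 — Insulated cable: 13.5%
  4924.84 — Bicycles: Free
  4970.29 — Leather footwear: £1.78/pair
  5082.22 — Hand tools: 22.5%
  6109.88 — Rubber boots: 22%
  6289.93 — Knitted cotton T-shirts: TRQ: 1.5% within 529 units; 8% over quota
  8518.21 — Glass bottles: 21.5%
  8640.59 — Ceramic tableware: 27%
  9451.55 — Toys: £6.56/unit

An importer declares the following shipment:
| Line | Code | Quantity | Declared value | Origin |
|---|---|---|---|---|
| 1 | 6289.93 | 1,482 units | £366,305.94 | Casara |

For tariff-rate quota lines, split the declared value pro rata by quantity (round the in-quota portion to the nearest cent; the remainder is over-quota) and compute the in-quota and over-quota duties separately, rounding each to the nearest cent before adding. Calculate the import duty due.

£20,805.53

Line 1 (6289.93, Casara, 1,482 units, £366,305.94):
Code 6289.93 is under a tariff-rate quota (threshold 529 units). In-quota: 529 units at 1.5%; over-quota: 953 units at 8%.
Pro-rata value split: in-quota = £366,305.94 × 529/1,482 = £130,752.93; over-quota = £366,305.94 − £130,752.93 = £235,553.01.
In-quota duty = £130,752.93 × 1.5% = £1,961.29. Over-quota duty = £235,553.01 × 8% = £18,844.24.
Line duty = £1,961.29 + £18,844.24 = £20,805.53.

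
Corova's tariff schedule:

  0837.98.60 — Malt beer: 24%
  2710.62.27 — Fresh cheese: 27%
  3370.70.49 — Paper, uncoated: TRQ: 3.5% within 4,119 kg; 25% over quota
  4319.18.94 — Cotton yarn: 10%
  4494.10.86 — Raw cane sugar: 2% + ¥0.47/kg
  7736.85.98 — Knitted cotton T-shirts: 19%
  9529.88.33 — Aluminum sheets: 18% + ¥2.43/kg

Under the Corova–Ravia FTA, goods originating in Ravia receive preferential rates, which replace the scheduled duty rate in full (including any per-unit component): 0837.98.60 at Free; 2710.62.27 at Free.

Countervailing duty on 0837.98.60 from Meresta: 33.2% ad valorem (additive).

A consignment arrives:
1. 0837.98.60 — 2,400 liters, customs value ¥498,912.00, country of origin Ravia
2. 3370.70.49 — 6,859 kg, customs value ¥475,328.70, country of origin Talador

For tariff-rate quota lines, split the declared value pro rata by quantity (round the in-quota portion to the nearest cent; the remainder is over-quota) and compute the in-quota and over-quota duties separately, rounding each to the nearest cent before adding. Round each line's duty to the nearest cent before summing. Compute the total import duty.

Line 1 (0837.98.60, Ravia, 2,400 liters, ¥498,912.00):
Base rate for 0837.98.60 is 24%.
Origin Ravia qualifies under the Corova–Ravia agreement and 0837.98.60 is covered: preferential rate Free applies instead.
The additional-duty order on 0837.98.60 targets Meresta, not Ravia; it does not apply.
Duty = ¥498,912.00 × 0% = ¥0.00.
Line 2 (3370.70.49, Talador, 6,859 kg, ¥475,328.70):
Code 3370.70.49 is under a tariff-rate quota (threshold 4,119 kg). In-quota: 4,119 kg at 3.5%; over-quota: 2,740 kg at 25%.
Pro-rata value split: in-quota = ¥475,328.70 × 4,119/6,859 = ¥285,446.70; over-quota = ¥475,328.70 − ¥285,446.70 = ¥189,882.00.
In-quota duty = ¥285,446.70 × 3.5% = ¥9,990.63. Over-quota duty = ¥189,882.00 × 25% = ¥47,470.50.
Line duty = ¥9,990.63 + ¥47,470.50 = ¥57,461.13.
Total = ¥0.00 + ¥57,461.13 = ¥57,461.13.

¥57,461.13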